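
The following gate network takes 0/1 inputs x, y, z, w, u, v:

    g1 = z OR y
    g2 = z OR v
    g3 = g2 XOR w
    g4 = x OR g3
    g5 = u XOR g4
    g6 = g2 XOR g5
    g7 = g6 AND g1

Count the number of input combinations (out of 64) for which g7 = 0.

40

g7 = g6 AND g1 must be 0, so at least one of g6, g1 is 0.
Enumerating the 64 input combinations, 40 give g7 = 0 and 24 give g7 = 1.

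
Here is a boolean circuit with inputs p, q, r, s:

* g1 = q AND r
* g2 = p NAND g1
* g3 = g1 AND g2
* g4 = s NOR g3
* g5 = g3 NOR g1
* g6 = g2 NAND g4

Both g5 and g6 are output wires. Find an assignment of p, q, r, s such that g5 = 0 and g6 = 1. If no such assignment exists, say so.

Check with p=0, q=1, r=1, s=0:
g1 = q AND r = 1 AND 1 = 1
g2 = p NAND g1 = 0 NAND 1 = 1
g3 = g1 AND g2 = 1 AND 1 = 1
g4 = s NOR g3 = 0 NOR 1 = 0
g5 = g3 NOR g1 = 1 NOR 1 = 0
g6 = g2 NAND g4 = 1 NAND 0 = 1
So g5 = 0 and g6 = 1.

p=0, q=1, r=1, s=0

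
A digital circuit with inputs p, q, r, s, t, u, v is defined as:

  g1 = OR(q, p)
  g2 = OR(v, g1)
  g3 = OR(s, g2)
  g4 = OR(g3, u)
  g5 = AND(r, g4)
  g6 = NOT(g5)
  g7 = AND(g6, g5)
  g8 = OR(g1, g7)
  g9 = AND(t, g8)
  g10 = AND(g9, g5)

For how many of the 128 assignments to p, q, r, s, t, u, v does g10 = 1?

g10 = AND(g9, g5) must be 1, so both g9 = 1 and g5 = 1.
Enumerating the 128 input combinations, 24 give g10 = 1 and 104 give g10 = 0.

24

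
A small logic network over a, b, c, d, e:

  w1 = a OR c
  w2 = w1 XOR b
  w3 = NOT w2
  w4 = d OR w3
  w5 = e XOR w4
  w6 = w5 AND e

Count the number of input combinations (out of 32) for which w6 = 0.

w6 = w5 AND e must be 0, so at least one of w5, e is 0.
Enumerating the 32 input combinations, 28 give w6 = 0 and 4 give w6 = 1.

28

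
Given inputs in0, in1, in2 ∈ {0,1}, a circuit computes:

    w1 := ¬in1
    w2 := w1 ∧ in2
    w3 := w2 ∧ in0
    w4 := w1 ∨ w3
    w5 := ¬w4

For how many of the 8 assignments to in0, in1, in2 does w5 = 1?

4

w5 = ¬w4 must be 1, so w4 = 0.
w4 = w1 ∨ w3 must be 0, so both w1 = 0 and w3 = 0.
w1 = ¬in1 must be 0, so in1 = 1.
Enumerating the 8 input combinations, 4 give w5 = 1 and 4 give w5 = 0.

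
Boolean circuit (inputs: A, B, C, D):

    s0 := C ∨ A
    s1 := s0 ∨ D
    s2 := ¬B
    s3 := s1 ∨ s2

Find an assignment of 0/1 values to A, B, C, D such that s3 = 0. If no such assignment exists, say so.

Check with A=0 B=1 C=0 D=0:
s0 = C ∨ A = 0 ∨ 0 = 0
s1 = s0 ∨ D = 0 ∨ 0 = 0
s2 = ¬B = ¬1 = 0
s3 = s1 ∨ s2 = 0 ∨ 0 = 0
So s3 = 0 as required.

A=0 B=1 C=0 D=0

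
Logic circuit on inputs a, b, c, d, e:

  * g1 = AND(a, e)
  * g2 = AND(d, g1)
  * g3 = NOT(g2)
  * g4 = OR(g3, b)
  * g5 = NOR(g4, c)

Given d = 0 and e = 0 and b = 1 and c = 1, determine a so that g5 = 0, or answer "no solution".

a=1

Check with d = 0 and e = 0 and b = 1 and c = 1 and a=1:
g1 = AND(a, e) = AND(1, 0) = 0
g2 = AND(d, g1) = AND(0, 0) = 0
g3 = NOT(g2) = NOT 0 = 1
g4 = OR(g3, b) = OR(1, 1) = 1
g5 = NOR(g4, c) = NOR(1, 1) = 0
So g5 = 0.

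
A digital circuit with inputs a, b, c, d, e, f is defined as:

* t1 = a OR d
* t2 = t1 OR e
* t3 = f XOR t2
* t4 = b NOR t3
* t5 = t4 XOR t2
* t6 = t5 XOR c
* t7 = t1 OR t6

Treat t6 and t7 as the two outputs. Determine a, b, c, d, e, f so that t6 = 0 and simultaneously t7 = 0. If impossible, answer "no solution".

a=0 b=0 c=0 d=0 e=1 f=1

Check with a=0 b=0 c=0 d=0 e=1 f=1:
t1 = a OR d = 0 OR 0 = 0
t2 = t1 OR e = 0 OR 1 = 1
t3 = f XOR t2 = 1 XOR 1 = 0
t4 = b NOR t3 = 0 NOR 0 = 1
t5 = t4 XOR t2 = 1 XOR 1 = 0
t6 = t5 XOR c = 0 XOR 0 = 0
t7 = t1 OR t6 = 0 OR 0 = 0
So t6 = 0 and t7 = 0.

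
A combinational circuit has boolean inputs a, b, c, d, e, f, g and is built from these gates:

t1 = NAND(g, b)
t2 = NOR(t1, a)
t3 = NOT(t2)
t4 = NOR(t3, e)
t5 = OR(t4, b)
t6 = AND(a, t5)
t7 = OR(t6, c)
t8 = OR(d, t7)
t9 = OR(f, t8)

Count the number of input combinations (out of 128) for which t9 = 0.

12

t9 = OR(f, t8) must be 0, so both f = 0 and t8 = 0.
t8 = OR(d, t7) must be 0, so both d = 0 and t7 = 0.
Enumerating the 128 input combinations, 12 give t9 = 0 and 116 give t9 = 1.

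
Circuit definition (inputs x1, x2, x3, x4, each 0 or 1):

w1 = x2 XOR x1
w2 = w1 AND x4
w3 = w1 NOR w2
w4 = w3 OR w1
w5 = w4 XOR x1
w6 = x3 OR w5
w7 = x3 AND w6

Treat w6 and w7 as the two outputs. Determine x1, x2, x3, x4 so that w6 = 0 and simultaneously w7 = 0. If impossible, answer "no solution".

x1=1 x2=1 x3=0 x4=1

Check with x1=1 x2=1 x3=0 x4=1:
w1 = x2 XOR x1 = 1 XOR 1 = 0
w2 = w1 AND x4 = 0 AND 1 = 0
w3 = w1 NOR w2 = 0 NOR 0 = 1
w4 = w3 OR w1 = 1 OR 0 = 1
w5 = w4 XOR x1 = 1 XOR 1 = 0
w6 = x3 OR w5 = 0 OR 0 = 0
w7 = x3 AND w6 = 0 AND 0 = 0
So w6 = 0 and w7 = 0.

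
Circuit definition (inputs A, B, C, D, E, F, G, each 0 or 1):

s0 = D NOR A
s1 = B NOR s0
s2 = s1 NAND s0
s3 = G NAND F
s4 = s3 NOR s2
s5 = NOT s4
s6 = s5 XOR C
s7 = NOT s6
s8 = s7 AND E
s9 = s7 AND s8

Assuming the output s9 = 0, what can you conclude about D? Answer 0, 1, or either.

Both values of D occur among assignments with s9 = 0:
  D=0: A=0, B=0, C=0, D=0, E=0, F=0, G=0
  D=1: A=0, B=0, C=0, D=1, E=0, F=0, G=0

either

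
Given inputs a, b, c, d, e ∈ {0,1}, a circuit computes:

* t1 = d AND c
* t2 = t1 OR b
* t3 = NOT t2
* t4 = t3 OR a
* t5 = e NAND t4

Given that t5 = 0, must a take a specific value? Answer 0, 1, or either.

Both values of a occur among assignments with t5 = 0:
  a=0: a=0, b=0, c=0, d=0, e=1
  a=1: a=1, b=0, c=0, d=0, e=1

either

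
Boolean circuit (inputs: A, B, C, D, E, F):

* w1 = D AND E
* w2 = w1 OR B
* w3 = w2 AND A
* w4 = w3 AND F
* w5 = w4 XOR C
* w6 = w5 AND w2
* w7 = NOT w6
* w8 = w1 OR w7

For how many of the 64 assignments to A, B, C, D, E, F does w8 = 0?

12

w8 = w1 OR w7 must be 0, so both w1 = 0 and w7 = 0.
w1 = D AND E must be 0, so at least one of D, E is 0.
w7 = NOT w6 must be 0, so w6 = 1.
Enumerating the 64 input combinations, 12 give w8 = 0 and 52 give w8 = 1.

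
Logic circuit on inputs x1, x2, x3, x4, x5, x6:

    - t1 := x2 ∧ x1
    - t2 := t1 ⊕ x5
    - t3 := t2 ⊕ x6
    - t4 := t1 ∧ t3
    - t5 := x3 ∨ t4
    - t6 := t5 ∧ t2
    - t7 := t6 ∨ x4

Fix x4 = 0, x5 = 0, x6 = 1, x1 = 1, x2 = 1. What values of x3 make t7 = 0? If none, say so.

x3=0

Check with x4 = 0, x5 = 0, x6 = 1, x1 = 1, x2 = 1 and x3=0:
t1 = x2 ∧ x1 = 1 ∧ 1 = 1
t2 = t1 ⊕ x5 = 1 ⊕ 0 = 1
t3 = t2 ⊕ x6 = 1 ⊕ 1 = 0
t4 = t1 ∧ t3 = 1 ∧ 0 = 0
t5 = x3 ∨ t4 = 0 ∨ 0 = 0
t6 = t5 ∧ t2 = 0 ∧ 1 = 0
t7 = t6 ∨ x4 = 0 ∨ 0 = 0
So t7 = 0.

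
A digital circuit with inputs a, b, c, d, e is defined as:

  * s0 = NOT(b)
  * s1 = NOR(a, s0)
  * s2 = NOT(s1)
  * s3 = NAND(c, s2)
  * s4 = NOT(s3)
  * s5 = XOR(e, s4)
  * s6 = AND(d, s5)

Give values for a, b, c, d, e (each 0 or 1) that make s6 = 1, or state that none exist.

a=1 b=0 c=1 d=1 e=0

s6 = AND(d, s5) must be 1, so both d = 1 and s5 = 1.
s5 = XOR(e, s4) must be 1, so e and s4 differ.
Check with a=1 b=0 c=1 d=1 e=0:
s0 = NOT(b) = NOT 0 = 1
s1 = NOR(a, s0) = NOR(1, 1) = 0
s2 = NOT(s1) = NOT 0 = 1
s3 = NAND(c, s2) = NAND(1, 1) = 0
s4 = NOT(s3) = NOT 0 = 1
s5 = XOR(e, s4) = XOR(0, 1) = 1
s6 = AND(d, s5) = AND(1, 1) = 1
So s6 = 1 as required.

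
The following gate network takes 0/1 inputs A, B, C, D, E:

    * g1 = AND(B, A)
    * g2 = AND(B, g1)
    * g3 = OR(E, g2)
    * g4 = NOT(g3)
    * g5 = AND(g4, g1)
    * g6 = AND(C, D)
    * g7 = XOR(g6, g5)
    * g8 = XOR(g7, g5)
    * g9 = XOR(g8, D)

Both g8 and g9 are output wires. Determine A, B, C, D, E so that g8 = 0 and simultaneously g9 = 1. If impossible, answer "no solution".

Check with A=0 B=0 C=0 D=1 E=1:
g1 = AND(B, A) = AND(0, 0) = 0
g2 = AND(B, g1) = AND(0, 0) = 0
g3 = OR(E, g2) = OR(1, 0) = 1
g4 = NOT(g3) = NOT 1 = 0
g5 = AND(g4, g1) = AND(0, 0) = 0
g6 = AND(C, D) = AND(0, 1) = 0
g7 = XOR(g6, g5) = XOR(0, 0) = 0
g8 = XOR(g7, g5) = XOR(0, 0) = 0
g9 = XOR(g8, D) = XOR(0, 1) = 1
So g8 = 0 and g9 = 1.

A=0 B=0 C=0 D=1 E=1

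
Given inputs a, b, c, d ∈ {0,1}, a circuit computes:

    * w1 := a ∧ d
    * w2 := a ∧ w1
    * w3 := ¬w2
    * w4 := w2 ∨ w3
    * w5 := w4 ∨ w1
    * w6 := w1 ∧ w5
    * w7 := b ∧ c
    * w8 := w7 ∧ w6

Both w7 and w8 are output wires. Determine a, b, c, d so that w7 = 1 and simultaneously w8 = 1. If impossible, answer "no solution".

a=1 b=1 c=1 d=1

Check with a=1 b=1 c=1 d=1:
w1 = a ∧ d = 1 ∧ 1 = 1
w2 = a ∧ w1 = 1 ∧ 1 = 1
w3 = ¬w2 = ¬1 = 0
w4 = w2 ∨ w3 = 1 ∨ 0 = 1
w5 = w4 ∨ w1 = 1 ∨ 1 = 1
w6 = w1 ∧ w5 = 1 ∧ 1 = 1
w7 = b ∧ c = 1 ∧ 1 = 1
w8 = w7 ∧ w6 = 1 ∧ 1 = 1
So w7 = 1 and w8 = 1.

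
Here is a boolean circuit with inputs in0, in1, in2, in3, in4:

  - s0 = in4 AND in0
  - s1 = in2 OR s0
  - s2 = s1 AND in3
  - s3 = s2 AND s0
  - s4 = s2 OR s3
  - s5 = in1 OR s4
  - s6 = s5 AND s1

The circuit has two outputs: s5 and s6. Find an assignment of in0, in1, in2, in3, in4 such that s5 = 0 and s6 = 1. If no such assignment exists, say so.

Across all 32 input combinations, none give both s5 = 0 and s6 = 1.

no solution exists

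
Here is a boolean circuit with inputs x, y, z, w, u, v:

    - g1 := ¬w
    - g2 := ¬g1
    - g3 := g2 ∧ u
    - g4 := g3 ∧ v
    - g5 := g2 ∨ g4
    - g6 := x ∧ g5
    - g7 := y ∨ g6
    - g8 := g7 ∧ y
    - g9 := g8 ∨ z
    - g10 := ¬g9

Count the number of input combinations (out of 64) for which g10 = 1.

g10 = ¬g9 must be 1, so g9 = 0.
g9 = g8 ∨ z must be 0, so both g8 = 0 and z = 0.
g8 = g7 ∧ y must be 0, so at least one of g7, y is 0.
Enumerating the 64 input combinations, 16 give g10 = 1 and 48 give g10 = 0.

16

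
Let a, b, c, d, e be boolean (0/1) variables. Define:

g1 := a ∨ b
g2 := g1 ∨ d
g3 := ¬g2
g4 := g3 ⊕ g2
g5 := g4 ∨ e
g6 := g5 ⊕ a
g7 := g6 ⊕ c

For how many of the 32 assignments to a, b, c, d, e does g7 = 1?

16

g7 = g6 ⊕ c must be 1, so g6 and c differ.
Enumerating the 32 input combinations, 16 give g7 = 1 and 16 give g7 = 0.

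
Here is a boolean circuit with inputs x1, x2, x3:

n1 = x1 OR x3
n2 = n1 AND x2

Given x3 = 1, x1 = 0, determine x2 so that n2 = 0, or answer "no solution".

x2=0

Check with x3 = 1, x1 = 0 and x2=0:
n1 = x1 OR x3 = 0 OR 1 = 1
n2 = n1 AND x2 = 1 AND 0 = 0
So n2 = 0.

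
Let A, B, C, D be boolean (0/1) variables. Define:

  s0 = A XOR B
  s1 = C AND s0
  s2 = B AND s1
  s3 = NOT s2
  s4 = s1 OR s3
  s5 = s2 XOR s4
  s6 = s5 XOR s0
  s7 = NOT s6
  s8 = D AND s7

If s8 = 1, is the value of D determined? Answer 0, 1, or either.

s8 = D AND s7 must be 1, so both D = 1 and s7 = 1.
s7 = NOT s6 must be 1, so s6 = 0.
s6 = s5 XOR s0 must be 0, so s5 and s0 are equal.
Every assignment with s8 = 1 has D = 1; there are 3 such assignment(s).
  A=0, B=1, C=0, D=1
  A=1, B=0, C=0, D=1
  A=1, B=0, C=1, D=1

1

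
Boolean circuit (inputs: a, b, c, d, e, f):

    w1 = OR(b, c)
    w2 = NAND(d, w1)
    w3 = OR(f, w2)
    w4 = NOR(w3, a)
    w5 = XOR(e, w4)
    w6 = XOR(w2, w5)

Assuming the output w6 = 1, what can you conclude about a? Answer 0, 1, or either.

Both values of a occur among assignments with w6 = 1:
  a=0: a=0, b=0, c=0, d=0, e=0, f=0
  a=1: a=1, b=0, c=0, d=0, e=0, f=0

either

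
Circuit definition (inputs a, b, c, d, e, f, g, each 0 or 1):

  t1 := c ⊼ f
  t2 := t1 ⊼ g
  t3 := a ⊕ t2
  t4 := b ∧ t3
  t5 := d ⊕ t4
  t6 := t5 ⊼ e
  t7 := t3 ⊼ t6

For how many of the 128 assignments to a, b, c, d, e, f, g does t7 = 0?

t7 = t3 ⊼ t6 must be 0, so both t3 = 1 and t6 = 1.
Enumerating the 128 input combinations, 48 give t7 = 0 and 80 give t7 = 1.

48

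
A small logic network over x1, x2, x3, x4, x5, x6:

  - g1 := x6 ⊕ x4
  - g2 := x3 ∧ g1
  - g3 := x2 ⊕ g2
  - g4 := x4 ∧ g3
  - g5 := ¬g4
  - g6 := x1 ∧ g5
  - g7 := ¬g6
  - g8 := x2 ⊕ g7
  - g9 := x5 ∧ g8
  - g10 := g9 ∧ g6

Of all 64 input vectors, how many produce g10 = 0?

g10 = g9 ∧ g6 must be 0, so at least one of g9, g6 is 0.
Enumerating the 64 input combinations, 59 give g10 = 0 and 5 give g10 = 1.

59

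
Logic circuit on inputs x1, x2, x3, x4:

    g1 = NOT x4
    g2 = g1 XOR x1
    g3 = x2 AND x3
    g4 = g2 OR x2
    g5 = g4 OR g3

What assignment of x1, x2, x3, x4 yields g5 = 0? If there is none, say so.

x1=0 x2=0 x3=1 x4=1

Check with x1=0 x2=0 x3=1 x4=1:
g1 = NOT x4 = NOT 1 = 0
g2 = g1 XOR x1 = 0 XOR 0 = 0
g3 = x2 AND x3 = 0 AND 1 = 0
g4 = g2 OR x2 = 0 OR 0 = 0
g5 = g4 OR g3 = 0 OR 0 = 0
So g5 = 0 as required.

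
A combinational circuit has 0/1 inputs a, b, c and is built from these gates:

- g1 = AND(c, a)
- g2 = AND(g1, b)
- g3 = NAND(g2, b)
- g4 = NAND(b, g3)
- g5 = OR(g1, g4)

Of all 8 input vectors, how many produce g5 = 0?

g5 = OR(g1, g4) must be 0, so both g1 = 0 and g4 = 0.
g1 = AND(c, a) must be 0, so at least one of c, a is 0.
g4 = NAND(b, g3) must be 0, so both b = 1 and g3 = 1.
Satisfying assignments:
  a=0, b=1, c=0
  a=0, b=1, c=1
  a=1, b=1, c=0

3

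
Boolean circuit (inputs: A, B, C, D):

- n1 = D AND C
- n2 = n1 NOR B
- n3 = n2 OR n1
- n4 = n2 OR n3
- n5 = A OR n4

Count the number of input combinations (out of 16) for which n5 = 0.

3

n5 = A OR n4 must be 0, so both A = 0 and n4 = 0.
n4 = n2 OR n3 must be 0, so both n2 = 0 and n3 = 0.
n2 = n1 NOR B must be 0, so at least one of n1, B is 1.
Satisfying assignments:
  A=0, B=1, C=0, D=0
  A=0, B=1, C=0, D=1
  A=0, B=1, C=1, D=0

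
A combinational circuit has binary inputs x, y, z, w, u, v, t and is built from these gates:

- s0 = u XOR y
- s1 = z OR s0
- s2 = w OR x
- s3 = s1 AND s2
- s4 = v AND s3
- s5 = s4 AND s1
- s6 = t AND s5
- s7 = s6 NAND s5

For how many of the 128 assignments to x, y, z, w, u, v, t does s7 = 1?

110

s7 = s6 NAND s5 must be 1, so at least one of s6, s5 is 0.
Enumerating the 128 input combinations, 110 give s7 = 1 and 18 give s7 = 0.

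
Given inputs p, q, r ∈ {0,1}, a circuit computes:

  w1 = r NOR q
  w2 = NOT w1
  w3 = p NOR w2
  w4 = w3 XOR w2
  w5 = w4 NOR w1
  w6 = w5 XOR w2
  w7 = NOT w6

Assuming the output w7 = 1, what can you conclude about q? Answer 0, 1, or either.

0

w7 = NOT w6 must be 1, so w6 = 0.
w6 = w5 XOR w2 must be 0, so w5 and w2 are equal.
Every assignment with w7 = 1 has q = 0; there are 2 such assignment(s).
  p=0, q=0, r=0
  p=1, q=0, r=0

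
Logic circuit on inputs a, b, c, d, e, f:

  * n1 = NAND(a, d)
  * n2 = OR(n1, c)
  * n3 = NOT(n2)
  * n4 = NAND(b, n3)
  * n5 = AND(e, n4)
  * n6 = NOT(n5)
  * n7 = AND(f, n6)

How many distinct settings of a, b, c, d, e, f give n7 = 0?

47

n7 = AND(f, n6) must be 0, so at least one of f, n6 is 0.
Enumerating the 64 input combinations, 47 give n7 = 0 and 17 give n7 = 1.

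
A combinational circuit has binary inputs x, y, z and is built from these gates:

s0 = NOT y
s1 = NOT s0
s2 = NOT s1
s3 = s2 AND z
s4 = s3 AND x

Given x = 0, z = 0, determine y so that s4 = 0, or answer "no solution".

s4 = s3 AND x must be 0, so at least one of s3, x is 0.
Check with x = 0, z = 0 and y=1:
s0 = NOT y = NOT 1 = 0
s1 = NOT s0 = NOT 0 = 1
s2 = NOT s1 = NOT 1 = 0
s3 = s2 AND z = 0 AND 0 = 0
s4 = s3 AND x = 0 AND 0 = 0
So s4 = 0.

y=1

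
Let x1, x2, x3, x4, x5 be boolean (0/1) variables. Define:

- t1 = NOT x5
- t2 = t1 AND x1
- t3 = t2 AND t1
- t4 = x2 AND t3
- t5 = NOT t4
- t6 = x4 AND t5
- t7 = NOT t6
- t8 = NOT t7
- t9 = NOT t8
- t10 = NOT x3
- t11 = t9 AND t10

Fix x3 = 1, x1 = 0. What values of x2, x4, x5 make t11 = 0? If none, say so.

x2=1, x4=0, x5=0

t11 = t9 AND t10 must be 0, so at least one of t9, t10 is 0.
Check with x3 = 1, x1 = 0 and x2=1, x4=0, x5=0:
t1 = NOT x5 = NOT 0 = 1
t2 = t1 AND x1 = 1 AND 0 = 0
t3 = t2 AND t1 = 0 AND 1 = 0
t4 = x2 AND t3 = 1 AND 0 = 0
t5 = NOT t4 = NOT 0 = 1
t6 = x4 AND t5 = 0 AND 1 = 0
t7 = NOT t6 = NOT 0 = 1
t8 = NOT t7 = NOT 1 = 0
t9 = NOT t8 = NOT 0 = 1
t10 = NOT x3 = NOT 1 = 0
t11 = t9 AND t10 = 1 AND 0 = 0
So t11 = 0.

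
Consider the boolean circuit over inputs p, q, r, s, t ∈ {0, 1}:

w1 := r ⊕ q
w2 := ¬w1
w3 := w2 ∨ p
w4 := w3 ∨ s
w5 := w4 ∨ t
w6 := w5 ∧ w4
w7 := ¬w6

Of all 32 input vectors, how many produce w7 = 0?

28

w7 = ¬w6 must be 0, so w6 = 1.
Enumerating the 32 input combinations, 28 give w7 = 0 and 4 give w7 = 1.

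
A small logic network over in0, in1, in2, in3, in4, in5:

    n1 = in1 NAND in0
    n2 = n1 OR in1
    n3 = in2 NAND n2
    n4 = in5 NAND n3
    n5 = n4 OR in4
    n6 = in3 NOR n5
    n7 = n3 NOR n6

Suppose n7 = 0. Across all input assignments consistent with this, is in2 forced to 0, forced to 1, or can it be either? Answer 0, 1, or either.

n7 = n3 NOR n6 must be 0, so at least one of n3, n6 is 1.
Every assignment with n7 = 0 has in2 = 0; there are 32 such assignment(s).

0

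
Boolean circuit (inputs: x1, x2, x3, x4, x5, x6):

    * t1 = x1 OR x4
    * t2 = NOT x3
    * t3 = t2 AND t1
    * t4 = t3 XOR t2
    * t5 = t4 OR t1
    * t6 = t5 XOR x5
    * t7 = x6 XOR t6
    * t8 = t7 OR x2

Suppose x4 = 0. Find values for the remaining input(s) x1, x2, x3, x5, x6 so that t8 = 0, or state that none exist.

x1=1, x2=0, x3=0, x5=1, x6=0

t8 = t7 OR x2 must be 0, so both t7 = 0 and x2 = 0.
Check with x4 = 0 and x1=1, x2=0, x3=0, x5=1, x6=0:
t1 = x1 OR x4 = 1 OR 0 = 1
t2 = NOT x3 = NOT 0 = 1
t3 = t2 AND t1 = 1 AND 1 = 1
t4 = t3 XOR t2 = 1 XOR 1 = 0
t5 = t4 OR t1 = 0 OR 1 = 1
t6 = t5 XOR x5 = 1 XOR 1 = 0
t7 = x6 XOR t6 = 0 XOR 0 = 0
t8 = t7 OR x2 = 0 OR 0 = 0
So t8 = 0.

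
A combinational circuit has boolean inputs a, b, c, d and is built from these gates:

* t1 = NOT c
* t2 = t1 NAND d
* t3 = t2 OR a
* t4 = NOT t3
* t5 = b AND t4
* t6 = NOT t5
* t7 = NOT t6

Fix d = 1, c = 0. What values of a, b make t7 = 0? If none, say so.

a=1 b=0

t7 = NOT t6 must be 0, so t6 = 1.
Check with d = 1, c = 0 and a=1, b=0:
t1 = NOT c = NOT 0 = 1
t2 = t1 NAND d = 1 NAND 1 = 0
t3 = t2 OR a = 0 OR 1 = 1
t4 = NOT t3 = NOT 1 = 0
t5 = b AND t4 = 0 AND 0 = 0
t6 = NOT t5 = NOT 0 = 1
t7 = NOT t6 = NOT 1 = 0
So t7 = 0.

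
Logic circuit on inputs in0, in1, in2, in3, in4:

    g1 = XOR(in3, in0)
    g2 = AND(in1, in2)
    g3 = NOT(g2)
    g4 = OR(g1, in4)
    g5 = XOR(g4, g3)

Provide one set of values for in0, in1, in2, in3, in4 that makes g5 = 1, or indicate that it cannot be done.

Check with in0=1, in1=0, in2=1, in3=1, in4=0:
g1 = XOR(in3, in0) = XOR(1, 1) = 0
g2 = AND(in1, in2) = AND(0, 1) = 0
g3 = NOT(g2) = NOT 0 = 1
g4 = OR(g1, in4) = OR(0, 0) = 0
g5 = XOR(g4, g3) = XOR(0, 1) = 1
So g5 = 1 as required.

in0=1, in1=0, in2=1, in3=1, in4=0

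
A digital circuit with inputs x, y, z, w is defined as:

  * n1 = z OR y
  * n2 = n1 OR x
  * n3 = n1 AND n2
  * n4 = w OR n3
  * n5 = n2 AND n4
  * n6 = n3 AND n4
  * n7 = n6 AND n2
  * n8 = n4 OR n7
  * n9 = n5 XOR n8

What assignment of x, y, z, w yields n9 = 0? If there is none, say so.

x=1 y=0 z=0 w=0

Check with x=1 y=0 z=0 w=0:
n1 = z OR y = 0 OR 0 = 0
n2 = n1 OR x = 0 OR 1 = 1
n3 = n1 AND n2 = 0 AND 1 = 0
n4 = w OR n3 = 0 OR 0 = 0
n5 = n2 AND n4 = 1 AND 0 = 0
n6 = n3 AND n4 = 0 AND 0 = 0
n7 = n6 AND n2 = 0 AND 1 = 0
n8 = n4 OR n7 = 0 OR 0 = 0
n9 = n5 XOR n8 = 0 XOR 0 = 0
So n9 = 0 as required.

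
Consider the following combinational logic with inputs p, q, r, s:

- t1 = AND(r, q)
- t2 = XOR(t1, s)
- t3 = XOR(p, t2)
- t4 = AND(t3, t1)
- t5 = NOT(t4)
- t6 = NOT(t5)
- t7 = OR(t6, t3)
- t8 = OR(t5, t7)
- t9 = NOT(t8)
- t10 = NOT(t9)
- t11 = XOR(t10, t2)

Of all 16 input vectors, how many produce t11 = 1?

t11 = XOR(t10, t2) must be 1, so t10 and t2 differ.
Enumerating the 16 input combinations, 8 give t11 = 1 and 8 give t11 = 0.

8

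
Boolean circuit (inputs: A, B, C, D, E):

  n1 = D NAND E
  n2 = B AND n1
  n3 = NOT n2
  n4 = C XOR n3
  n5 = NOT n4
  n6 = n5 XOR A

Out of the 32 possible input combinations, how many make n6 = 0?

16

n6 = n5 XOR A must be 0, so n5 and A are equal.
Enumerating the 32 input combinations, 16 give n6 = 0 and 16 give n6 = 1.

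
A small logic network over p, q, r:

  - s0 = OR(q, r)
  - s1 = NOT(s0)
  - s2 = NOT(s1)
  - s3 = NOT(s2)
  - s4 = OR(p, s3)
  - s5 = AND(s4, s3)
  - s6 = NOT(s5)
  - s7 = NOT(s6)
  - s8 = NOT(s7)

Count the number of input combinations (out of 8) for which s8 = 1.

6

s8 = NOT(s7) must be 1, so s7 = 0.
s7 = NOT(s6) must be 0, so s6 = 1.
Satisfying assignments:
  p=0, q=0, r=1
  p=0, q=1, r=0
  p=0, q=1, r=1
  p=1, q=0, r=1
  p=1, q=1, r=0
  p=1, q=1, r=1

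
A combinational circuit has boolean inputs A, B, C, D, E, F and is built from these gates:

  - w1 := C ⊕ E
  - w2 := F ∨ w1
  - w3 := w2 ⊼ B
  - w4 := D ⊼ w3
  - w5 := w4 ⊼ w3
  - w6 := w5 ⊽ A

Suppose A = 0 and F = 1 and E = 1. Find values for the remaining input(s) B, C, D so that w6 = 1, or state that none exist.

B=0, C=0, D=0

w6 = w5 ⊽ A must be 1, so both w5 = 0 and A = 0.
w5 = w4 ⊼ w3 must be 0, so both w4 = 1 and w3 = 1.
Check with A = 0 and F = 1 and E = 1 and B=0, C=0, D=0:
w1 = C ⊕ E = 0 ⊕ 1 = 1
w2 = F ∨ w1 = 1 ∨ 1 = 1
w3 = w2 ⊼ B = 1 ⊼ 0 = 1
w4 = D ⊼ w3 = 0 ⊼ 1 = 1
w5 = w4 ⊼ w3 = 1 ⊼ 1 = 0
w6 = w5 ⊽ A = 0 ⊽ 0 = 1
So w6 = 1.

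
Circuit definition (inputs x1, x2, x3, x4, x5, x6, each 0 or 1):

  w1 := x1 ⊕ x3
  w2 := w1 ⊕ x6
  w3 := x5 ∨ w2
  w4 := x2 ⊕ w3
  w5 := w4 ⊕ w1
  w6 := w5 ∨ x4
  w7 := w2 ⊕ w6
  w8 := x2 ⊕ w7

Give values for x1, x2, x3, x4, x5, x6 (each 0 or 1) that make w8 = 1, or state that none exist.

w8 = x2 ⊕ w7 must be 1, so x2 and w7 differ.
Check with x1=1 x2=1 x3=0 x4=0 x5=1 x6=0:
w1 = x1 ⊕ x3 = 1 ⊕ 0 = 1
w2 = w1 ⊕ x6 = 1 ⊕ 0 = 1
w3 = x5 ∨ w2 = 1 ∨ 1 = 1
w4 = x2 ⊕ w3 = 1 ⊕ 1 = 0
w5 = w4 ⊕ w1 = 0 ⊕ 1 = 1
w6 = w5 ∨ x4 = 1 ∨ 0 = 1
w7 = w2 ⊕ w6 = 1 ⊕ 1 = 0
w8 = x2 ⊕ w7 = 1 ⊕ 0 = 1
So w8 = 1 as required.

x1=1 x2=1 x3=0 x4=0 x5=1 x6=0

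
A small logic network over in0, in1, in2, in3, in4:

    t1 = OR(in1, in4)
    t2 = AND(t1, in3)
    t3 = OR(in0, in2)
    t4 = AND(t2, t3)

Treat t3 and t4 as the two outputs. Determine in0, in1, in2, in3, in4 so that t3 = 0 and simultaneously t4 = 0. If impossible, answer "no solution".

Check with in0=0 in1=1 in2=0 in3=1 in4=0:
t1 = OR(in1, in4) = OR(1, 0) = 1
t2 = AND(t1, in3) = AND(1, 1) = 1
t3 = OR(in0, in2) = OR(0, 0) = 0
t4 = AND(t2, t3) = AND(1, 0) = 0
So t3 = 0 and t4 = 0.

in0=0 in1=1 in2=0 in3=1 in4=0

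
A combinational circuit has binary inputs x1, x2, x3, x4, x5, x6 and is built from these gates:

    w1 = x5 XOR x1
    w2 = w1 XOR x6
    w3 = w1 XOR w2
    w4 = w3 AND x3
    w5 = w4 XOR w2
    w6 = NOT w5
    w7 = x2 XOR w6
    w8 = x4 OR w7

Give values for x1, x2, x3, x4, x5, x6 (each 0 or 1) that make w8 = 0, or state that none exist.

w8 = x4 OR w7 must be 0, so both x4 = 0 and w7 = 0.
Check with x1=0 x2=0 x3=0 x4=0 x5=1 x6=0:
w1 = x5 XOR x1 = 1 XOR 0 = 1
w2 = w1 XOR x6 = 1 XOR 0 = 1
w3 = w1 XOR w2 = 1 XOR 1 = 0
w4 = w3 AND x3 = 0 AND 0 = 0
w5 = w4 XOR w2 = 0 XOR 1 = 1
w6 = NOT w5 = NOT 1 = 0
w7 = x2 XOR w6 = 0 XOR 0 = 0
w8 = x4 OR w7 = 0 OR 0 = 0
So w8 = 0 as required.

x1=0 x2=0 x3=0 x4=0 x5=1 x6=0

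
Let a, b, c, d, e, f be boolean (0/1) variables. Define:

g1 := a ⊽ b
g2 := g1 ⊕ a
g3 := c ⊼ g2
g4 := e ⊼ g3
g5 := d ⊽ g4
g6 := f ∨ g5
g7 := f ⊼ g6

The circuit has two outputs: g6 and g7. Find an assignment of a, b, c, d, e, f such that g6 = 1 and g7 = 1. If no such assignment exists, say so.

a=1, b=0, c=0, d=0, e=1, f=0

Check with a=1, b=0, c=0, d=0, e=1, f=0:
g1 = a ⊽ b = 1 ⊽ 0 = 0
g2 = g1 ⊕ a = 0 ⊕ 1 = 1
g3 = c ⊼ g2 = 0 ⊼ 1 = 1
g4 = e ⊼ g3 = 1 ⊼ 1 = 0
g5 = d ⊽ g4 = 0 ⊽ 0 = 1
g6 = f ∨ g5 = 0 ∨ 1 = 1
g7 = f ⊼ g6 = 0 ⊼ 1 = 1
So g6 = 1 and g7 = 1.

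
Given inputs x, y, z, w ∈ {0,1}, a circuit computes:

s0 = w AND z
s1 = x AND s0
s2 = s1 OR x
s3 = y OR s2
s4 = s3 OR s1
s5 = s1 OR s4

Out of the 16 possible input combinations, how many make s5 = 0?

4

s5 = s1 OR s4 must be 0, so both s1 = 0 and s4 = 0.
s1 = x AND s0 must be 0, so at least one of x, s0 is 0.
s4 = s3 OR s1 must be 0, so both s3 = 0 and s1 = 0.
Satisfying assignments:
  x=0, y=0, z=0, w=0
  x=0, y=0, z=0, w=1
  x=0, y=0, z=1, w=0
  x=0, y=0, z=1, w=1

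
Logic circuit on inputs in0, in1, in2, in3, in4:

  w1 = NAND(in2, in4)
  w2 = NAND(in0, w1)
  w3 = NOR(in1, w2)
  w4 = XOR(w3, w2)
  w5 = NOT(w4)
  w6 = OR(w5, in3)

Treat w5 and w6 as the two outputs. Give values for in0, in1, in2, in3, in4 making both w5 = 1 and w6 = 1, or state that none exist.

Check with in0=1 in1=1 in2=1 in3=1 in4=0:
w1 = NAND(in2, in4) = NAND(1, 0) = 1
w2 = NAND(in0, w1) = NAND(1, 1) = 0
w3 = NOR(in1, w2) = NOR(1, 0) = 0
w4 = XOR(w3, w2) = XOR(0, 0) = 0
w5 = NOT(w4) = NOT 0 = 1
w6 = OR(w5, in3) = OR(1, 1) = 1
So w5 = 1 and w6 = 1.

in0=1 in1=1 in2=1 in3=1 in4=0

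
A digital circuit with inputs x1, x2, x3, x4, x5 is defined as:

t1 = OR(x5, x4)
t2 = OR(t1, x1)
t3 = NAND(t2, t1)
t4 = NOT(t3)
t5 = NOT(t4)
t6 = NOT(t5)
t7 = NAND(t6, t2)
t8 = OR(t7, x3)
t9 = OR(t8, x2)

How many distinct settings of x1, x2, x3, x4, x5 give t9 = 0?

6

t9 = OR(t8, x2) must be 0, so both t8 = 0 and x2 = 0.
t8 = OR(t7, x3) must be 0, so both t7 = 0 and x3 = 0.
Enumerating the 32 input combinations, 6 give t9 = 0 and 26 give t9 = 1.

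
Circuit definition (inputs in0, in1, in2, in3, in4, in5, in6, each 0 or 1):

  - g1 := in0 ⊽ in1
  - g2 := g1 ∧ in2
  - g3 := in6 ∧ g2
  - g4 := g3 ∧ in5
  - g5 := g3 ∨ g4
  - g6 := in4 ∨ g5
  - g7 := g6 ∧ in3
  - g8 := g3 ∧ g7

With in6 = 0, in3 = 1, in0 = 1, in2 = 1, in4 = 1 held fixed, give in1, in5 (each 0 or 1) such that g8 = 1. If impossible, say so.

no solution exists

With in6 = 0, in3 = 1, in0 = 1, in2 = 1, in4 = 1 fixed, none of the 4 settings of in1, in5 give g8 = 1.
For example, with in1=0, in5=0:
g1 = in0 ⊽ in1 = 1 ⊽ 0 = 0
g2 = g1 ∧ in2 = 0 ∧ 1 = 0
g3 = in6 ∧ g2 = 0 ∧ 0 = 0
g4 = g3 ∧ in5 = 0 ∧ 0 = 0
g5 = g3 ∨ g4 = 0 ∨ 0 = 0
g6 = in4 ∨ g5 = 1 ∨ 0 = 1
g7 = g6 ∧ in3 = 1 ∧ 1 = 1
g8 = g3 ∧ g7 = 0 ∧ 1 = 0
giving g8 = 0 ≠ 1.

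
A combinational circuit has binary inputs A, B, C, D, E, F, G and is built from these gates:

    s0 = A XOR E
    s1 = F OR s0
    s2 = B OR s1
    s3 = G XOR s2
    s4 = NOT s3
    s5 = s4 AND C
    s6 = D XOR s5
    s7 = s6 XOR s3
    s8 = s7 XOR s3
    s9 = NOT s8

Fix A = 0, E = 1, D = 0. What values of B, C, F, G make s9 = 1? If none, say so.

Check with A = 0, E = 1, D = 0 and B=0, C=0, F=0, G=0:
s0 = A XOR E = 0 XOR 1 = 1
s1 = F OR s0 = 0 OR 1 = 1
s2 = B OR s1 = 0 OR 1 = 1
s3 = G XOR s2 = 0 XOR 1 = 1
s4 = NOT s3 = NOT 1 = 0
s5 = s4 AND C = 0 AND 0 = 0
s6 = D XOR s5 = 0 XOR 0 = 0
s7 = s6 XOR s3 = 0 XOR 1 = 1
s8 = s7 XOR s3 = 1 XOR 1 = 0
s9 = NOT s8 = NOT 0 = 1
So s9 = 1.

B=0, C=0, F=0, G=0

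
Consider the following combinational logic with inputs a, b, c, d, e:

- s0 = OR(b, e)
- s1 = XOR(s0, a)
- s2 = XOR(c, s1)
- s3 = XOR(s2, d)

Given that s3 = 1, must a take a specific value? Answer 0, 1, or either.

Both values of a occur among assignments with s3 = 1:
  a=0: a=0, b=0, c=0, d=0, e=1
  a=1: a=1, b=0, c=0, d=0, e=0

either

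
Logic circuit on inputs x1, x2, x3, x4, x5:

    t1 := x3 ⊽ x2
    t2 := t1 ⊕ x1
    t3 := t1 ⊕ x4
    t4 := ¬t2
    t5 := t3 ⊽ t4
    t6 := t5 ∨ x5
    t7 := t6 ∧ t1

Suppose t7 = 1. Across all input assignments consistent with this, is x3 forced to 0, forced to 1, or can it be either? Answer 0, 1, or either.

0

t7 = t6 ∧ t1 must be 1, so both t6 = 1 and t1 = 1.
t6 = t5 ∨ x5 must be 1, so at least one of t5, x5 is 1.
t1 = x3 ⊽ x2 must be 1, so both x3 = 0 and x2 = 0.
Every assignment with t7 = 1 has x3 = 0; there are 5 such assignment(s).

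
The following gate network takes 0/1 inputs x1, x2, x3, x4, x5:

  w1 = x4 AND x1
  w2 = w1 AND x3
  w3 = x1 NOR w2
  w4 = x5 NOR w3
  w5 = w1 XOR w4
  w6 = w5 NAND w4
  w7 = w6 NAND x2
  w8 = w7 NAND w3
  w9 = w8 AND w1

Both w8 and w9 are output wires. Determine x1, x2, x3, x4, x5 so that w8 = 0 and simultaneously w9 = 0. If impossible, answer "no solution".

x1=0 x2=0 x3=1 x4=0 x5=1

Check with x1=0 x2=0 x3=1 x4=0 x5=1:
w1 = x4 AND x1 = 0 AND 0 = 0
w2 = w1 AND x3 = 0 AND 1 = 0
w3 = x1 NOR w2 = 0 NOR 0 = 1
w4 = x5 NOR w3 = 1 NOR 1 = 0
w5 = w1 XOR w4 = 0 XOR 0 = 0
w6 = w5 NAND w4 = 0 NAND 0 = 1
w7 = w6 NAND x2 = 1 NAND 0 = 1
w8 = w7 NAND w3 = 1 NAND 1 = 0
w9 = w8 AND w1 = 0 AND 0 = 0
So w8 = 0 and w9 = 0.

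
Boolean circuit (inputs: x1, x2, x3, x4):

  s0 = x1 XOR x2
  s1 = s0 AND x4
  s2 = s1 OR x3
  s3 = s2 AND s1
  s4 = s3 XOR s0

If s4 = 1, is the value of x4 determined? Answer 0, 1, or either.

0

s4 = s3 XOR s0 must be 1, so s3 and s0 differ.
Every assignment with s4 = 1 has x4 = 0; there are 4 such assignment(s).
  x1=0, x2=1, x3=0, x4=0
  x1=0, x2=1, x3=1, x4=0
  x1=1, x2=0, x3=0, x4=0
  x1=1, x2=0, x3=1, x4=0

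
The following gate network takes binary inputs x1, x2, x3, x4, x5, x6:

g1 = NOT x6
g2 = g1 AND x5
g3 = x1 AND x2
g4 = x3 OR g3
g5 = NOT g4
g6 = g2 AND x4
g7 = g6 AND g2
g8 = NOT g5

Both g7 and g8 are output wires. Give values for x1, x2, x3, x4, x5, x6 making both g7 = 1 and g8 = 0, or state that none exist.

x1=1, x2=0, x3=0, x4=1, x5=1, x6=0

Check with x1=1, x2=0, x3=0, x4=1, x5=1, x6=0:
g1 = NOT x6 = NOT 0 = 1
g2 = g1 AND x5 = 1 AND 1 = 1
g3 = x1 AND x2 = 1 AND 0 = 0
g4 = x3 OR g3 = 0 OR 0 = 0
g5 = NOT g4 = NOT 0 = 1
g6 = g2 AND x4 = 1 AND 1 = 1
g7 = g6 AND g2 = 1 AND 1 = 1
g8 = NOT g5 = NOT 1 = 0
So g7 = 1 and g8 = 0.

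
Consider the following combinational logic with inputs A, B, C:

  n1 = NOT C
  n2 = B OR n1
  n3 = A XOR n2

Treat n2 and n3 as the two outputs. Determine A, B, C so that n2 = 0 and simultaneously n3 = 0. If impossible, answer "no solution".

A=0, B=0, C=1

Check with A=0, B=0, C=1:
n1 = NOT C = NOT 1 = 0
n2 = B OR n1 = 0 OR 0 = 0
n3 = A XOR n2 = 0 XOR 0 = 0
So n2 = 0 and n3 = 0.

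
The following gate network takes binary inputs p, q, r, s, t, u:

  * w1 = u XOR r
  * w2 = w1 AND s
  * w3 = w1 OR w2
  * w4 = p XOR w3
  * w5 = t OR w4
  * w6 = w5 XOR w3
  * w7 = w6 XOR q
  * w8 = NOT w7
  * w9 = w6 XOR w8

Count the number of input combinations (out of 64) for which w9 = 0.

32

w9 = w6 XOR w8 must be 0, so w6 and w8 are equal.
Enumerating the 64 input combinations, 32 give w9 = 0 and 32 give w9 = 1.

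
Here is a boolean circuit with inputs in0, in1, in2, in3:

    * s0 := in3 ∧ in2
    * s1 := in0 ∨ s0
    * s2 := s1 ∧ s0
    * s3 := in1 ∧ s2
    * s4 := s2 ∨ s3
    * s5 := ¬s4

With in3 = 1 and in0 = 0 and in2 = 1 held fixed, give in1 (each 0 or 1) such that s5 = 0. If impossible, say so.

in1=0

s5 = ¬s4 must be 0, so s4 = 1.
Check with in3 = 1 and in0 = 0 and in2 = 1 and in1=0:
s0 = in3 ∧ in2 = 1 ∧ 1 = 1
s1 = in0 ∨ s0 = 0 ∨ 1 = 1
s2 = s1 ∧ s0 = 1 ∧ 1 = 1
s3 = in1 ∧ s2 = 0 ∧ 1 = 0
s4 = s2 ∨ s3 = 1 ∨ 0 = 1
s5 = ¬s4 = ¬1 = 0
So s5 = 0.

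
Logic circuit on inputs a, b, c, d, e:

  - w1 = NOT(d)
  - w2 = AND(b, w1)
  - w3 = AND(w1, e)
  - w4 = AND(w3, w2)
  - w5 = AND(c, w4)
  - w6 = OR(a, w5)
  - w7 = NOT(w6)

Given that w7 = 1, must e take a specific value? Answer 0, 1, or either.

Both values of e occur among assignments with w7 = 1:
  e=0: a=0, b=0, c=0, d=0, e=0
  e=1: a=0, b=0, c=0, d=0, e=1

either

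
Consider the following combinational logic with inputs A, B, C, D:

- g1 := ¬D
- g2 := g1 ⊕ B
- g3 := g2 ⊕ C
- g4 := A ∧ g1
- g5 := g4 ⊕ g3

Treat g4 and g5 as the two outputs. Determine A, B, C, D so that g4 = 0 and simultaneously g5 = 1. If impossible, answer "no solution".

A=0 B=0 C=0 D=0

Check with A=0 B=0 C=0 D=0:
g1 = ¬D = ¬0 = 1
g2 = g1 ⊕ B = 1 ⊕ 0 = 1
g3 = g2 ⊕ C = 1 ⊕ 0 = 1
g4 = A ∧ g1 = 0 ∧ 1 = 0
g5 = g4 ⊕ g3 = 0 ⊕ 1 = 1
So g4 = 0 and g5 = 1.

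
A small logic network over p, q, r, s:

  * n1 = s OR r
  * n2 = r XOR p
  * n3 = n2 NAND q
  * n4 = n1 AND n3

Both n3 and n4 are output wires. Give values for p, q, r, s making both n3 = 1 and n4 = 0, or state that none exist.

Check with p=0 q=0 r=0 s=0:
n1 = s OR r = 0 OR 0 = 0
n2 = r XOR p = 0 XOR 0 = 0
n3 = n2 NAND q = 0 NAND 0 = 1
n4 = n1 AND n3 = 0 AND 1 = 0
So n3 = 1 and n4 = 0.

p=0 q=0 r=0 s=0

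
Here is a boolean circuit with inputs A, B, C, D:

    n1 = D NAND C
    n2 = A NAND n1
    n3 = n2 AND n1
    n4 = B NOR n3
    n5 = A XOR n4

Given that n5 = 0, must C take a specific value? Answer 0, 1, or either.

Both values of C occur among assignments with n5 = 0:
  C=0: A=0, B=0, C=0, D=0
  C=1: A=0, B=0, C=1, D=0

either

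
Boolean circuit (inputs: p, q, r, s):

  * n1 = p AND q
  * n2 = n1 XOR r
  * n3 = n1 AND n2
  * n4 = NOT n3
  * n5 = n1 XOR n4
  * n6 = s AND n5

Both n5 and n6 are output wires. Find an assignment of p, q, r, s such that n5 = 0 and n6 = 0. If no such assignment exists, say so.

Check with p=1, q=1, r=1, s=1:
n1 = p AND q = 1 AND 1 = 1
n2 = n1 XOR r = 1 XOR 1 = 0
n3 = n1 AND n2 = 1 AND 0 = 0
n4 = NOT n3 = NOT 0 = 1
n5 = n1 XOR n4 = 1 XOR 1 = 0
n6 = s AND n5 = 1 AND 0 = 0
So n5 = 0 and n6 = 0.

p=1, q=1, r=1, s=1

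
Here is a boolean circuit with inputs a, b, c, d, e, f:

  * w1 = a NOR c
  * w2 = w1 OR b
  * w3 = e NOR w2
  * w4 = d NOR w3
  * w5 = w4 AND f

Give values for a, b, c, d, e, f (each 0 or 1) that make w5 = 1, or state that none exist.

a=0, b=1, c=1, d=0, e=0, f=1

w5 = w4 AND f must be 1, so both w4 = 1 and f = 1.
w4 = d NOR w3 must be 1, so both d = 0 and w3 = 0.
w3 = e NOR w2 must be 0, so at least one of e, w2 is 1.
Check with a=0, b=1, c=1, d=0, e=0, f=1:
w1 = a NOR c = 0 NOR 1 = 0
w2 = w1 OR b = 0 OR 1 = 1
w3 = e NOR w2 = 0 NOR 1 = 0
w4 = d NOR w3 = 0 NOR 0 = 1
w5 = w4 AND f = 1 AND 1 = 1
So w5 = 1 as required.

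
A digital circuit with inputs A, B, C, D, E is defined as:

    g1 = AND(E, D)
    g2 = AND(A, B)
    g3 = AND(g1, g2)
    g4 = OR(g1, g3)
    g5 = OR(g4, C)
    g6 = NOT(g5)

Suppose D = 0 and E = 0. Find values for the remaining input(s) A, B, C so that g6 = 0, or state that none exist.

g6 = NOT(g5) must be 0, so g5 = 1.
g5 = OR(g4, C) must be 1, so at least one of g4, C is 1.
Check with D = 0 and E = 0 and A=1, B=0, C=1:
g1 = AND(E, D) = AND(0, 0) = 0
g2 = AND(A, B) = AND(1, 0) = 0
g3 = AND(g1, g2) = AND(0, 0) = 0
g4 = OR(g1, g3) = OR(0, 0) = 0
g5 = OR(g4, C) = OR(0, 1) = 1
g6 = NOT(g5) = NOT 1 = 0
So g6 = 0.

A=1, B=0, C=1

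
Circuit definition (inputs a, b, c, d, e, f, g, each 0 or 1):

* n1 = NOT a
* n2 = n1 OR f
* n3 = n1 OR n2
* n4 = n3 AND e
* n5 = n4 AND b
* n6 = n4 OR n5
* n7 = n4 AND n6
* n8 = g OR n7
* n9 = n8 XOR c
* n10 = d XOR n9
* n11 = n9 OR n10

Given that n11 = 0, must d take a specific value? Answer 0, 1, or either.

n11 = n9 OR n10 must be 0, so both n9 = 0 and n10 = 0.
n9 = n8 XOR c must be 0, so n8 and c are equal.
n10 = d XOR n9 must be 0, so d and n9 are equal.
Every assignment with n11 = 0 has d = 0; there are 32 such assignment(s).

0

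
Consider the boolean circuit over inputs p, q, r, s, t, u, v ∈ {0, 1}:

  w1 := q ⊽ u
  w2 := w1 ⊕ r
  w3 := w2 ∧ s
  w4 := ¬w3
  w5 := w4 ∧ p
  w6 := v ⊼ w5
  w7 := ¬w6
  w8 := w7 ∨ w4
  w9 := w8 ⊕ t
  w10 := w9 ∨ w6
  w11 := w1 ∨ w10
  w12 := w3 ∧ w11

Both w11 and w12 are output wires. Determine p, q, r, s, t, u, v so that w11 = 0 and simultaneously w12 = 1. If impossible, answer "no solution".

Across all 128 input combinations, none give both w11 = 0 and w12 = 1.

no solution exists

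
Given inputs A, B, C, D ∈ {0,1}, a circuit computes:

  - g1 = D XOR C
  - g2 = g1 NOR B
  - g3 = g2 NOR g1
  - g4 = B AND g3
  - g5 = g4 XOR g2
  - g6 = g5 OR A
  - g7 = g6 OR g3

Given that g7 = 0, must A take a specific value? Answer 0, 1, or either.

g7 = g6 OR g3 must be 0, so both g6 = 0 and g3 = 0.
Every assignment with g7 = 0 has A = 0; there are 4 such assignment(s).
  A=0, B=0, C=0, D=1
  A=0, B=0, C=1, D=0
  A=0, B=1, C=0, D=1
  A=0, B=1, C=1, D=0

0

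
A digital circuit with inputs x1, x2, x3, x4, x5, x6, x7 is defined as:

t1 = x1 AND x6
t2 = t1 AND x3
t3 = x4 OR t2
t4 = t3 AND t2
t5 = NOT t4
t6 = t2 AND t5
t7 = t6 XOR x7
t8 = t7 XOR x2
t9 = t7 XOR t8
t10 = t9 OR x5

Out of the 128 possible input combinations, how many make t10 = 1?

t10 = t9 OR x5 must be 1, so at least one of t9, x5 is 1.
Enumerating the 128 input combinations, 96 give t10 = 1 and 32 give t10 = 0.

96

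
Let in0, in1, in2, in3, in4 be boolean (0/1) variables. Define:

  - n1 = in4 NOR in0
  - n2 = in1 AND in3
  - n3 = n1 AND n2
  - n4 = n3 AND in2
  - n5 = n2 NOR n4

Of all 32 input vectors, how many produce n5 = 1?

n5 = n2 NOR n4 must be 1, so both n2 = 0 and n4 = 0.
n2 = in1 AND in3 must be 0, so at least one of in1, in3 is 0.
n4 = n3 AND in2 must be 0, so at least one of n3, in2 is 0.
Enumerating the 32 input combinations, 24 give n5 = 1 and 8 give n5 = 0.

24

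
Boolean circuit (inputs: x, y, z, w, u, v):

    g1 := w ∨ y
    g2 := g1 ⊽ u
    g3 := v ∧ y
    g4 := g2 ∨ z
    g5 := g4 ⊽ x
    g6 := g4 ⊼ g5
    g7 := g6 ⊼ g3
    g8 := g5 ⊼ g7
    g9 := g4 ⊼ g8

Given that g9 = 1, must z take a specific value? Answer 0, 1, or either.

g9 = g4 ⊼ g8 must be 1, so at least one of g4, g8 is 0.
Every assignment with g9 = 1 has z = 0; there are 28 such assignment(s).

0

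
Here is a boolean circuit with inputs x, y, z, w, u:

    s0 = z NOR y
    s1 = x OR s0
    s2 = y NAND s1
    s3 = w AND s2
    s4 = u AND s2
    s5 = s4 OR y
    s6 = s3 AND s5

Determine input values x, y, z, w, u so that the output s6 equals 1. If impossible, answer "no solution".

Check with x=0, y=0, z=1, w=1, u=1:
s0 = z NOR y = 1 NOR 0 = 0
s1 = x OR s0 = 0 OR 0 = 0
s2 = y NAND s1 = 0 NAND 0 = 1
s3 = w AND s2 = 1 AND 1 = 1
s4 = u AND s2 = 1 AND 1 = 1
s5 = s4 OR y = 1 OR 0 = 1
s6 = s3 AND s5 = 1 AND 1 = 1
So s6 = 1 as required.

x=0, y=0, z=1, w=1, u=1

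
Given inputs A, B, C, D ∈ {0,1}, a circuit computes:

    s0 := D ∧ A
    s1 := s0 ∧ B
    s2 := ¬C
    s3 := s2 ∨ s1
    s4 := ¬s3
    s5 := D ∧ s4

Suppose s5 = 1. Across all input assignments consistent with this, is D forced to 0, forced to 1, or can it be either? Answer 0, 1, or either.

1

s5 = D ∧ s4 must be 1, so both D = 1 and s4 = 1.
Every assignment with s5 = 1 has D = 1; there are 3 such assignment(s).
  A=0, B=0, C=1, D=1
  A=0, B=1, C=1, D=1
  A=1, B=0, C=1, D=1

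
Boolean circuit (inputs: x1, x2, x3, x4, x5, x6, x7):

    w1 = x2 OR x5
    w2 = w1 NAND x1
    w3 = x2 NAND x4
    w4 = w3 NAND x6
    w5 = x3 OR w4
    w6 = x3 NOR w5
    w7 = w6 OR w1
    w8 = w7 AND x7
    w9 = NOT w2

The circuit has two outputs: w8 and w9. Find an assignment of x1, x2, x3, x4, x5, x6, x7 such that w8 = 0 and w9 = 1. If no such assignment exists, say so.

x1=1, x2=1, x3=1, x4=0, x5=0, x6=0, x7=0

Check with x1=1, x2=1, x3=1, x4=0, x5=0, x6=0, x7=0:
w1 = x2 OR x5 = 1 OR 0 = 1
w2 = w1 NAND x1 = 1 NAND 1 = 0
w3 = x2 NAND x4 = 1 NAND 0 = 1
w4 = w3 NAND x6 = 1 NAND 0 = 1
w5 = x3 OR w4 = 1 OR 1 = 1
w6 = x3 NOR w5 = 1 NOR 1 = 0
w7 = w6 OR w1 = 0 OR 1 = 1
w8 = w7 AND x7 = 1 AND 0 = 0
w9 = NOT w2 = NOT 0 = 1
So w8 = 0 and w9 = 1.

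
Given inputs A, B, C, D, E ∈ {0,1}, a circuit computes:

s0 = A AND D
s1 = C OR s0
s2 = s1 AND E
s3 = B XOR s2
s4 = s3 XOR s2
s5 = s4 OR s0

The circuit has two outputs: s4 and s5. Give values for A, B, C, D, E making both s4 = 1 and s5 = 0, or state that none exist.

no solution exists

Across all 32 input combinations, none give both s4 = 1 and s5 = 0.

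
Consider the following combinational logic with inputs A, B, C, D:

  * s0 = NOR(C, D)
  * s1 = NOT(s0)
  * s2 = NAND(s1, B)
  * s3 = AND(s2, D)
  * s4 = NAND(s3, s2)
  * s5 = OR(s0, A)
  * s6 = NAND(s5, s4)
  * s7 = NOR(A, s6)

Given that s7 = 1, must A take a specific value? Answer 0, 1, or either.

0

s7 = NOR(A, s6) must be 1, so both A = 0 and s6 = 0.
Every assignment with s7 = 1 has A = 0; there are 2 such assignment(s).
  A=0, B=0, C=0, D=0
  A=0, B=1, C=0, D=0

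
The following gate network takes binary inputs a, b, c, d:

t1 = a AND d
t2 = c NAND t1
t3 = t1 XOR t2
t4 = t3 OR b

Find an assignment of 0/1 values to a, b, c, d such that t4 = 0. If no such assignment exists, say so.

a=1 b=0 c=0 d=1

t4 = t3 OR b must be 0, so both t3 = 0 and b = 0.
t3 = t1 XOR t2 must be 0, so t1 and t2 are equal.
Check with a=1 b=0 c=0 d=1:
t1 = a AND d = 1 AND 1 = 1
t2 = c NAND t1 = 0 NAND 1 = 1
t3 = t1 XOR t2 = 1 XOR 1 = 0
t4 = t3 OR b = 0 OR 0 = 0
So t4 = 0 as required.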